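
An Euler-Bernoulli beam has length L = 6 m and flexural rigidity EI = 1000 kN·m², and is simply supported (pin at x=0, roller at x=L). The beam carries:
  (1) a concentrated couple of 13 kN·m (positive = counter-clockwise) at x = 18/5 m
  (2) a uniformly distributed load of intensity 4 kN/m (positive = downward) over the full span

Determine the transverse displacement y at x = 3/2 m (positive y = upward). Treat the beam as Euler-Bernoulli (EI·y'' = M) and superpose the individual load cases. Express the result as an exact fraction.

y(3/2) = -11403/200000 m

Load 1 — applied couple M₀=13 kN·m at a=18/5 m (b=L-a=12/5):
  y_1 = (M₀x³/(6L)+C₁x)/EI  [x≤a] with C₁=M₀(3b²-L²)/(6L)=-169/25 = (13·(3/2)³/(6·6)+(-169/25)·(3/2))/1000 = -7137/800000 m
Load 2 — uniform load w=4 kN/m over full span:
  y_2 = -wx(L³-2Lx²+x³)/(24EI) = -4·(3/2)·(6³-2·6·(3/2)²+(3/2)³)/(24·1000) = -1539/32000 m
Superposition: y = Σ y_i = -11403/200000 m ≈ -0.057015 m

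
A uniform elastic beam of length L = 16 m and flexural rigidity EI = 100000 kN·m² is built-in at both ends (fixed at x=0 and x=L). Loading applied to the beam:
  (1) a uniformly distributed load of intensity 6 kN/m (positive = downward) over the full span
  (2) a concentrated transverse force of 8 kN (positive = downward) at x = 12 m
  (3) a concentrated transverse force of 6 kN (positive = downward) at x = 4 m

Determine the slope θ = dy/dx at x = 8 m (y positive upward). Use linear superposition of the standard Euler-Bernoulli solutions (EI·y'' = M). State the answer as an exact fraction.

Load 1 — uniform load w=6 kN/m over full span:
  θ_1 = -wx(L-x)(L-2x)/(12EI) = -6·8·(16-8)·(16-2·8)/(12·100000) = 0 rad
Load 2 — point force P=8 kN at a=12 m (b=L-a=4):
  θ_2 = -Pb²x(2aL-(3a+b)x)/(2L³EI)  [x≤a] = -8·4²·8·(2·12·16-(3·12+4)·8)/(2·16³·100000) = -1/12500 rad
Load 3 — point force P=6 kN at a=4 m (b=L-a=12):
  θ_3 = Pa²(L-x)(2bL-(3b+a)(L-x))/(2L³EI)  [x>a] = 6·4²·(16-8)·(2·12·16-(3·12+4)·(16-8))/(2·16³·100000) = 3/50000 rad
Superposition: θ = Σ θ_i = -1/50000 rad ≈ -0.000020 rad

θ(8) = -1/50000 rad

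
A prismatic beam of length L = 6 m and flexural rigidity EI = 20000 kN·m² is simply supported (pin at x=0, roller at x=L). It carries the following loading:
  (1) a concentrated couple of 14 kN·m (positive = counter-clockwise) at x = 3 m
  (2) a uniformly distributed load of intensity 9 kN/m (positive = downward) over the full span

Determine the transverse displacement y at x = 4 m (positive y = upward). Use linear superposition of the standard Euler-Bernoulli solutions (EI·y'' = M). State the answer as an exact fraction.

y(4) = -1153/180000 m

Load 1 — applied couple M₀=14 kN·m at a=3 m (b=L-a=3):
  y_1 = (M₀x³/(6L)-M₀(x-a)²/2+C₁x)/EI  [x>a] with C₁=M₀(3b²-L²)/(6L)=-7/2 = (14·4³/(6·6)-14·(4-3)²/2+(-7/2)·4)/20000 = 7/36000 m
Load 2 — uniform load w=9 kN/m over full span:
  y_2 = -wx(L³-2Lx²+x³)/(24EI) = -9·4·(6³-2·6·4²+4³)/(24·20000) = -33/5000 m
Superposition: y = Σ y_i = -1153/180000 m ≈ -0.006406 m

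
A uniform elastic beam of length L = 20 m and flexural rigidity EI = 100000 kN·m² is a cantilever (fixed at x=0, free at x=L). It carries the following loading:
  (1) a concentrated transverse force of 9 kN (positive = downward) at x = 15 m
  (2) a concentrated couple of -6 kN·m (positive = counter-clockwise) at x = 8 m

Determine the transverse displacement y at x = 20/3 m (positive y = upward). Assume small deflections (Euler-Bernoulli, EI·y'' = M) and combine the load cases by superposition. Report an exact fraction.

y(20/3) = -121/4500 m

Load 1 — point force P=9 kN at a=15 m (b=L-a=5):
  y_1 = -Px²(3a-x)/(6EI)  [x≤a] = -9·(20/3)²·(3·15-(20/3))/(6·100000) = -23/900 m
Load 2 — applied couple M₀=-6 kN·m at a=8 m (b=L-a=12):
  y_2 = M₀x²/(2EI)  [x≤a] = (-6)·(20/3)²/(2·100000) = -1/750 m
Superposition: y = Σ y_i = -121/4500 m ≈ -0.026889 m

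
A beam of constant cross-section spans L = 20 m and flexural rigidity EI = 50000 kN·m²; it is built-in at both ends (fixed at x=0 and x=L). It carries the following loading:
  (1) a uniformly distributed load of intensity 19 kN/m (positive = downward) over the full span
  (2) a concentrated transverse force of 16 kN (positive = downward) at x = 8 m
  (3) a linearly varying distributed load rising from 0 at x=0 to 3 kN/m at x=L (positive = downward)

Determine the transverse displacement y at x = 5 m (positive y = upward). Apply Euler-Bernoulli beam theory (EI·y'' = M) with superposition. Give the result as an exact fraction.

Load 1 — uniform load w=19 kN/m over full span:
  y_1 = -wx²(L-x)²/(24EI) = -19·5²·(20-5)²/(24·50000) = -57/640 m
Load 2 — point force P=16 kN at a=8 m (b=L-a=12):
  y_2 = -Pb²x²(3aL-(3a+b)x)/(6L³EI)  [x≤a] = -16·12²·5²·(3·8·20-(3·8+12)·5)/(6·20³·50000) = -9/1250 m
Load 3 — triangular load w₀=3 kN/m (0→w₀ over full span):
  y_3 = -w₀x²(L-x)²(x+2L)/(120LEI) = -3·5²·(20-5)²·(5+2·20)/(120·20·50000) = -81/12800 m
Superposition: y = Σ y_i = -32829/320000 m ≈ -0.102591 m

y(5) = -32829/320000 m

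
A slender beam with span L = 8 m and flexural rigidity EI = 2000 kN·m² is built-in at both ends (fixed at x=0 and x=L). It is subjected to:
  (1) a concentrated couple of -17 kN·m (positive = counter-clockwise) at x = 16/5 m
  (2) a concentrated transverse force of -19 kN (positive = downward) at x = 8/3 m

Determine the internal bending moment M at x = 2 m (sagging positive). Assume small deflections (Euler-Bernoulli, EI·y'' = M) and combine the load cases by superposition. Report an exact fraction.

M(2) = -6554/675 kN·m

Load 1 — applied couple M₀=-17 kN·m at a=16/5 m (b=L-a=24/5):
  M_1 = R_Ax - M_A  [x≤a] with R_A=-153/50, M_A=-51/25 = (-153/50)·2 - (-51/25) = -102/25 kN·m
Load 2 — point force P=-19 kN at a=8/3 m (b=L-a=16/3):
  M_2 = Pb²(3a+b)x/L³ - Pab²/L²  [x≤a] = (-19)·(16/3)²·(3·(8/3)+(16/3))·2/8³ - (-19)·(8/3)·(16/3)²/8² = -152/27 kN·m
Superposition: M = Σ M_i = -6554/675 kN·m ≈ -9.709630 kN·m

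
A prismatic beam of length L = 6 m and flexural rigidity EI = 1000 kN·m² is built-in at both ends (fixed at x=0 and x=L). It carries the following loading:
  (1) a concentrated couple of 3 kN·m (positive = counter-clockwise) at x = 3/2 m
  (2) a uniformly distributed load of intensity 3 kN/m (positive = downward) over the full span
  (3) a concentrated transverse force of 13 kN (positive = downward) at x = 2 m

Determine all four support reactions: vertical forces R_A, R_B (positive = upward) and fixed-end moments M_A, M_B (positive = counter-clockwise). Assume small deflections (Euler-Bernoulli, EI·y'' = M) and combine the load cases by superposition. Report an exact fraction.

R_A = 8291/432 kN, M_A = 2879/144 kN·m, R_B = 5101/432 kN, M_B = -1993/144 kN·m

Load 1 — applied couple M₀=3 kN·m at a=3/2 m (b=L-a=9/2):
  R_A = 6M₀ab/L³ = 6·3·(3/2)·(9/2)/6³ = 9/16 kN
  M_A = M₀b(2a-b)/L² = 3·(9/2)·(2·(3/2)-(9/2))/6² = -9/16 kN·m
  R_B = -6M₀ab/L³ = -6·3·(3/2)·(9/2)/6³ = -9/16 kN
  M_B = M₀a(2b-a)/L² = 3·(3/2)·(2·(9/2)-(3/2))/6² = 15/16 kN·m
Load 2 — uniform load w=3 kN/m over full span:
  R_A = wL/2 = 3·6/2 = 9 kN
  M_A = wL²/12 = 3·6²/12 = 9 kN·m
  R_B = wL/2 = 3·6/2 = 9 kN
  M_B = -wL²/12 = -3·6²/12 = -9 kN·m
Load 3 — point force P=13 kN at a=2 m (b=L-a=4):
  R_A = Pb²(3a+b)/L³ = 13·4²·(3·2+4)/6³ = 260/27 kN
  M_A = Pab²/L² = 13·2·4²/6² = 104/9 kN·m
  R_B = Pa²(a+3b)/L³ = 13·2²·(2+3·4)/6³ = 91/27 kN
  M_B = -Pa²b/L² = -13·2²·4/6² = -52/9 kN·m
Superposition: R_A = 8291/432 kN, M_A = 2879/144 kN·m, R_B = 5101/432 kN, M_B = -1993/144 kN·m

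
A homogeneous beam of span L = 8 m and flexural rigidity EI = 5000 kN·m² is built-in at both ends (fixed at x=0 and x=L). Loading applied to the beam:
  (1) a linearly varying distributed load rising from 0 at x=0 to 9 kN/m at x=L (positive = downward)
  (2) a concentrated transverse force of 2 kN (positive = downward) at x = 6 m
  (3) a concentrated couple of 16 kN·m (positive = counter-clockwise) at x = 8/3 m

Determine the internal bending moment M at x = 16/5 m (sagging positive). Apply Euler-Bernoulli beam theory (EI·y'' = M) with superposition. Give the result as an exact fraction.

Load 1 — triangular load w₀=9 kN/m (0→w₀ over full span):
  M_1 = 3w₀Lx/20 - w₀L²/30 - w₀x³/(6L) = 3·9·8·(16/5)/20 - 9·8²/30 - 9·(16/5)³/(6·8) = 1152/125 kN·m
Load 2 — point force P=2 kN at a=6 m (b=L-a=2):
  M_2 = Pb²(3a+b)x/L³ - Pab²/L²  [x≤a] = 2·2²·(3·6+2)·(16/5)/8³ - 2·6·2²/8² = 1/4 kN·m
Load 3 — applied couple M₀=16 kN·m at a=8/3 m (b=L-a=16/3):
  M_3 = R_Ax - M_A - M₀  [x>a] with R_A=8/3, M_A=0 = (8/3)·(16/5) - 0 - 16 = -112/15 kN·m
Superposition: M = Σ M_i = 2999/1500 kN·m ≈ 1.999333 kN·m

M(16/5) = 2999/1500 kN·m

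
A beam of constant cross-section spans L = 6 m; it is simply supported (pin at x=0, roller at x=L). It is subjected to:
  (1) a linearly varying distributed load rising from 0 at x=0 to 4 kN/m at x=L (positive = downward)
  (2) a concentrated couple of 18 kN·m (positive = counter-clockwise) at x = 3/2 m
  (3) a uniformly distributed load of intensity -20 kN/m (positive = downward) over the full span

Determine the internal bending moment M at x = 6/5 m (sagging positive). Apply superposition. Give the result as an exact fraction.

M(6/5) = -6174/125 kN·m

Load 1 — triangular load w₀=4 kN/m (0→w₀ over full span):
  M_1 = w₀Lx/6 - w₀x³/(6L) = 4·6·(6/5)/6 - 4·(6/5)³/(6·6) = 576/125 kN·m
Load 2 — applied couple M₀=18 kN·m at a=3/2 m (b=L-a=9/2):
  M_2 = M₀x/L  [x≤a] = 18·(6/5)/6 = 18/5 kN·m
Load 3 — uniform load w=-20 kN/m over full span:
  M_3 = wx(L-x)/2 = (-20)·(6/5)·(6-(6/5))/2 = -288/5 kN·m
Superposition: M = Σ M_i = -6174/125 kN·m ≈ -49.392000 kN·m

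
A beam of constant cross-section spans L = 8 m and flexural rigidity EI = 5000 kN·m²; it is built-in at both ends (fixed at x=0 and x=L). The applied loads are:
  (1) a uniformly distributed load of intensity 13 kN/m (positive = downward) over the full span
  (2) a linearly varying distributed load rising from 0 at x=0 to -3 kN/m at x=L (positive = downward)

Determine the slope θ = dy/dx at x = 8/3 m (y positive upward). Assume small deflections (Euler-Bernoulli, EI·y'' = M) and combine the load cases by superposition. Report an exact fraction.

θ(8/3) = -608/84375 rad

Load 1 — uniform load w=13 kN/m over full span:
  θ_1 = -wx(L-x)(L-2x)/(12EI) = -13·(8/3)·(8-(8/3))·(8-2·(8/3))/(12·5000) = -416/50625 rad
Load 2 — triangular load w₀=-3 kN/m (0→w₀ over full span):
  θ_2 = -w₀(2x(L-x)(L-2x)(x+2L)+x²(L-x)²)/(120LEI) = -(-3)·(2·(8/3)·(8-(8/3))·(8-2·(8/3))·((8/3)+2·8)+(8/3)²·(8-(8/3))²)/(120·8·5000) = 256/253125 rad
Superposition: θ = Σ θ_i = -608/84375 rad ≈ -0.007206 rad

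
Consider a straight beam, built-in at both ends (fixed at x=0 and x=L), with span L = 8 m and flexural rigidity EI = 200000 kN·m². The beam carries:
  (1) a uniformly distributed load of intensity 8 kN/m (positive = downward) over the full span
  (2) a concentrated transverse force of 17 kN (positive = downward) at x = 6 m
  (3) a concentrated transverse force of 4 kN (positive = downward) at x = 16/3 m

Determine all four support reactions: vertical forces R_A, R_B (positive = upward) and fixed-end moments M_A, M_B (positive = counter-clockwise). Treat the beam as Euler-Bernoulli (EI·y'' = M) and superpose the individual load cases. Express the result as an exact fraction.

R_A = 30839/864 kN, M_A = 11105/216 kN·m, R_B = 42601/864 kN, M_B = -14371/216 kN·m

Load 1 — uniform load w=8 kN/m over full span:
  R_A = wL/2 = 8·8/2 = 32 kN
  M_A = wL²/12 = 8·8²/12 = 128/3 kN·m
  R_B = wL/2 = 8·8/2 = 32 kN
  M_B = -wL²/12 = -8·8²/12 = -128/3 kN·m
Load 2 — point force P=17 kN at a=6 m (b=L-a=2):
  R_A = Pb²(3a+b)/L³ = 17·2²·(3·6+2)/8³ = 85/32 kN
  M_A = Pab²/L² = 17·6·2²/8² = 51/8 kN·m
  R_B = Pa²(a+3b)/L³ = 17·6²·(6+3·2)/8³ = 459/32 kN
  M_B = -Pa²b/L² = -17·6²·2/8² = -153/8 kN·m
Load 3 — point force P=4 kN at a=16/3 m (b=L-a=8/3):
  R_A = Pb²(3a+b)/L³ = 4·(8/3)²·(3·(16/3)+(8/3))/8³ = 28/27 kN
  M_A = Pab²/L² = 4·(16/3)·(8/3)²/8² = 64/27 kN·m
  R_B = Pa²(a+3b)/L³ = 4·(16/3)²·((16/3)+3·(8/3))/8³ = 80/27 kN
  M_B = -Pa²b/L² = -4·(16/3)²·(8/3)/8² = -128/27 kN·m
Superposition: R_A = 30839/864 kN, M_A = 11105/216 kN·m, R_B = 42601/864 kN, M_B = -14371/216 kN·m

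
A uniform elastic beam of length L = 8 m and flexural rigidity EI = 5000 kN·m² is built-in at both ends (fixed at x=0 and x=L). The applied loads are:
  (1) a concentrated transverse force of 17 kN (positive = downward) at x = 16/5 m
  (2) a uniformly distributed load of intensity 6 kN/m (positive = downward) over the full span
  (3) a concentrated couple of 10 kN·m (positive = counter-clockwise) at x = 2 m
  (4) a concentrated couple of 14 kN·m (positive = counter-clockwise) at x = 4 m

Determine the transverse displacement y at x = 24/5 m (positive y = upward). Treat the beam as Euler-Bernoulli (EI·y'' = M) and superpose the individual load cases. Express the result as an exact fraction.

Load 1 — point force P=17 kN at a=16/5 m (b=L-a=24/5):
  y_1 = -Pa²(L-x)²(3bL-(3b+a)(L-x))/(6L³EI)  [x>a] = -17·(16/5)²·(8-(24/5))²·(3·(24/5)·8-(3·(24/5)+(16/5))·(8-(24/5)))/(6·8³·5000) = -200192/29296875 m
Load 2 — uniform load w=6 kN/m over full span:
  y_2 = -wx²(L-x)²/(24EI) = -6·(24/5)²·(8-(24/5))²/(24·5000) = -4608/390625 m
Load 3 — applied couple M₀=10 kN·m at a=2 m (b=L-a=6):
  y_3 = (R_Ax³/6 - M_Ax²/2 - M₀(x-a)²/2)/EI  [x>a] with R_A=45/32, M_A=-15/8 = ((45/32)·(24/5)³/6 - (-15/8)·(24/5)²/2 - 10·((24/5)-2)²/2)/5000 = 26/15625 m
Load 4 — applied couple M₀=14 kN·m at a=4 m (b=L-a=4):
  y_4 = (R_Ax³/6 - M_Ax²/2 - M₀(x-a)²/2)/EI  [x>a] with R_A=21/8, M_A=7/2 = ((21/8)·(24/5)³/6 - (7/2)·(24/5)²/2 - 14·((24/5)-4)²/2)/5000 = 56/78125 m
Superposition: y = Σ y_i = -476042/29296875 m ≈ -0.016249 m

y(24/5) = -476042/29296875 m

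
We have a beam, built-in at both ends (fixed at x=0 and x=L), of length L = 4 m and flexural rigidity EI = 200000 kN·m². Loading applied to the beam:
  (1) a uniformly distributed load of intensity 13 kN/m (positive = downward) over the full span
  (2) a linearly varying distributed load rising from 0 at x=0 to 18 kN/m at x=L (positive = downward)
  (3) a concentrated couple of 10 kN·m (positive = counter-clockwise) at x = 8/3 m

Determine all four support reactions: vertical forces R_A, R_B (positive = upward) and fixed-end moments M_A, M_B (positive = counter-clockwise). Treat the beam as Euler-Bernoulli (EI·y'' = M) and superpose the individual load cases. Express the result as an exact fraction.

R_A = 602/15 kN, M_A = 454/15 kN·m, R_B = 718/15 kN, M_B = -476/15 kN·m

Load 1 — uniform load w=13 kN/m over full span:
  R_A = wL/2 = 13·4/2 = 26 kN
  M_A = wL²/12 = 13·4²/12 = 52/3 kN·m
  R_B = wL/2 = 13·4/2 = 26 kN
  M_B = -wL²/12 = -13·4²/12 = -52/3 kN·m
Load 2 — triangular load w₀=18 kN/m (0→w₀ over full span):
  R_A = 3w₀L/20 = 3·18·4/20 = 54/5 kN
  M_A = w₀L²/30 = 18·4²/30 = 48/5 kN·m
  R_B = 7w₀L/20 = 7·18·4/20 = 126/5 kN
  M_B = -w₀L²/20 = -18·4²/20 = -72/5 kN·m
Load 3 — applied couple M₀=10 kN·m at a=8/3 m (b=L-a=4/3):
  R_A = 6M₀ab/L³ = 6·10·(8/3)·(4/3)/4³ = 10/3 kN
  M_A = M₀b(2a-b)/L² = 10·(4/3)·(2·(8/3)-(4/3))/4² = 10/3 kN·m
  R_B = -6M₀ab/L³ = -6·10·(8/3)·(4/3)/4³ = -10/3 kN
  M_B = M₀a(2b-a)/L² = 10·(8/3)·(2·(4/3)-(8/3))/4² = 0 kN·m
Superposition: R_A = 602/15 kN, M_A = 454/15 kN·m, R_B = 718/15 kN, M_B = -476/15 kN·m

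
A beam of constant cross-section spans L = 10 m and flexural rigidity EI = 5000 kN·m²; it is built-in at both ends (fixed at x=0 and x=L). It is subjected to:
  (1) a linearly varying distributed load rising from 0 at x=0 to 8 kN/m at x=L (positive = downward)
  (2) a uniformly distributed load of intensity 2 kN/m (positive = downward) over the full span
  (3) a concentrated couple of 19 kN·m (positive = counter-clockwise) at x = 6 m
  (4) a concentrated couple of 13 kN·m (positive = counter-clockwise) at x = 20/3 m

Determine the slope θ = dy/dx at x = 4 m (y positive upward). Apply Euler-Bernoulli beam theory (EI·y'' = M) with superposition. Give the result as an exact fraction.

θ(4) = -3103/468750 rad

Load 1 — triangular load w₀=8 kN/m (0→w₀ over full span):
  θ_1 = -w₀(2x(L-x)(L-2x)(x+2L)+x²(L-x)²)/(120LEI) = -8·(2·4·(10-4)·(10-2·4)·(4+2·10)+4²·(10-4)²)/(120·10·5000) = -12/3125 rad
Load 2 — uniform load w=2 kN/m over full span:
  θ_2 = -wx(L-x)(L-2x)/(12EI) = -2·4·(10-4)·(10-2·4)/(12·5000) = -1/625 rad
Load 3 — applied couple M₀=19 kN·m at a=6 m (b=L-a=4):
  θ_3 = (R_Ax²/2 - M_Ax)/EI  [x≤a] with R_A=342/125, M_A=152/25 = ((342/125)·4²/2 - (152/25)·4)/5000 = -38/78125 rad
Load 4 — applied couple M₀=13 kN·m at a=20/3 m (b=L-a=10/3):
  θ_4 = (R_Ax²/2 - M_Ax)/EI  [x≤a] with R_A=26/15, M_A=13/3 = ((26/15)·4²/2 - (13/3)·4)/5000 = -13/18750 rad
Superposition: θ = Σ θ_i = -3103/468750 rad ≈ -0.006620 rad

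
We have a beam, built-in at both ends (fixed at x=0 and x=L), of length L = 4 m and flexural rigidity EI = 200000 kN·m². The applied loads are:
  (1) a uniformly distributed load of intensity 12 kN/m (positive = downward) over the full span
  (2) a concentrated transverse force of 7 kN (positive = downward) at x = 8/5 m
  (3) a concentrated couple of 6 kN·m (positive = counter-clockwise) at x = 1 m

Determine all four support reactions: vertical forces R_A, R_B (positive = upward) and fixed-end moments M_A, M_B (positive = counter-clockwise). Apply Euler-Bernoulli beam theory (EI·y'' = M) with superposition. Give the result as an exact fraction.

R_A = 60447/2000 kN, M_A = 18907/1000 kN·m, R_B = 49553/2000 kN, M_B = -16813/1000 kN·m

Load 1 — uniform load w=12 kN/m over full span:
  R_A = wL/2 = 12·4/2 = 24 kN
  M_A = wL²/12 = 12·4²/12 = 16 kN·m
  R_B = wL/2 = 12·4/2 = 24 kN
  M_B = -wL²/12 = -12·4²/12 = -16 kN·m
Load 2 — point force P=7 kN at a=8/5 m (b=L-a=12/5):
  R_A = Pb²(3a+b)/L³ = 7·(12/5)²·(3·(8/5)+(12/5))/4³ = 567/125 kN
  M_A = Pab²/L² = 7·(8/5)·(12/5)²/4² = 504/125 kN·m
  R_B = Pa²(a+3b)/L³ = 7·(8/5)²·((8/5)+3·(12/5))/4³ = 308/125 kN
  M_B = -Pa²b/L² = -7·(8/5)²·(12/5)/4² = -336/125 kN·m
Load 3 — applied couple M₀=6 kN·m at a=1 m (b=L-a=3):
  R_A = 6M₀ab/L³ = 6·6·1·3/4³ = 27/16 kN
  M_A = M₀b(2a-b)/L² = 6·3·(2·1-3)/4² = -9/8 kN·m
  R_B = -6M₀ab/L³ = -6·6·1·3/4³ = -27/16 kN
  M_B = M₀a(2b-a)/L² = 6·1·(2·3-1)/4² = 15/8 kN·m
Superposition: R_A = 60447/2000 kN, M_A = 18907/1000 kN·m, R_B = 49553/2000 kN, M_B = -16813/1000 kN·m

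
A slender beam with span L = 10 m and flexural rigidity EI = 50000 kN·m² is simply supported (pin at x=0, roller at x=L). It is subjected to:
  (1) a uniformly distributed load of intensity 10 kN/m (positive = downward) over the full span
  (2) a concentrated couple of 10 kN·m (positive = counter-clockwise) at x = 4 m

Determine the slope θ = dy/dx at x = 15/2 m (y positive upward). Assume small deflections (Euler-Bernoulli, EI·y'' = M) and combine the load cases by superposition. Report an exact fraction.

Load 1 — uniform load w=10 kN/m over full span:
  θ_1 = -w(L³-6Lx²+4x³)/(24EI) = -10·(10³-6·10·(15/2)²+4·(15/2)³)/(24·50000) = 11/1920 rad
Load 2 — applied couple M₀=10 kN·m at a=4 m (b=L-a=6):
  θ_2 = (M₀x²/(2L)-M₀(x-a)+C₁)/EI  [x>a] with C₁=M₀(3b²-L²)/(6L)=4/3 = (10·(15/2)²/(2·10)-10·((15/2)-4)+(4/3))/50000 = -133/1200000 rad
Superposition: θ = Σ θ_i = 3371/600000 rad ≈ 0.005618 rad

θ(15/2) = 3371/600000 rad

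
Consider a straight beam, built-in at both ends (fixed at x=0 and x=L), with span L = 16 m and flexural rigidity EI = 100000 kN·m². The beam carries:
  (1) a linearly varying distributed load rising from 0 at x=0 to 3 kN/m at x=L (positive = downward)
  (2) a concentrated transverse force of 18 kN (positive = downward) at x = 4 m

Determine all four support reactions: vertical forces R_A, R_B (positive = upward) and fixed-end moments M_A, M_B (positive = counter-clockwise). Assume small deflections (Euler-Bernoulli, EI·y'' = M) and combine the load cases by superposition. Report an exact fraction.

R_A = 1791/80 kN, M_A = 661/10 kN·m, R_B = 1569/80 kN, M_B = -519/10 kN·m

Load 1 — triangular load w₀=3 kN/m (0→w₀ over full span):
  R_A = 3w₀L/20 = 3·3·16/20 = 36/5 kN
  M_A = w₀L²/30 = 3·16²/30 = 128/5 kN·m
  R_B = 7w₀L/20 = 7·3·16/20 = 84/5 kN
  M_B = -w₀L²/20 = -3·16²/20 = -192/5 kN·m
Load 2 — point force P=18 kN at a=4 m (b=L-a=12):
  R_A = Pb²(3a+b)/L³ = 18·12²·(3·4+12)/16³ = 243/16 kN
  M_A = Pab²/L² = 18·4·12²/16² = 81/2 kN·m
  R_B = Pa²(a+3b)/L³ = 18·4²·(4+3·12)/16³ = 45/16 kN
  M_B = -Pa²b/L² = -18·4²·12/16² = -27/2 kN·m
Superposition: R_A = 1791/80 kN, M_A = 661/10 kN·m, R_B = 1569/80 kN, M_B = -519/10 kN·m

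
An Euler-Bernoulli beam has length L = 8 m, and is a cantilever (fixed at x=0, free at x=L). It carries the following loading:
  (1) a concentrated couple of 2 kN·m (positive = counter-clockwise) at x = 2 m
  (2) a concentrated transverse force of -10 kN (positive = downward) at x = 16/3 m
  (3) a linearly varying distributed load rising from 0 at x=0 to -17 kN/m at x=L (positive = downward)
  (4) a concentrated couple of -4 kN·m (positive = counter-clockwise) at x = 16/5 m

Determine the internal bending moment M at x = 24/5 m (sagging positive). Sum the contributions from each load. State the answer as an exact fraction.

Load 1 — applied couple M₀=2 kN·m at a=2 m (b=L-a=6):
  M_1 = 0  [x>a] = 0 kN·m
Load 2 — point force P=-10 kN at a=16/3 m (b=L-a=8/3):
  M_2 = -P(a-x)  [x≤a] = -(-10)·((16/3)-(24/5)) = 16/3 kN·m
Load 3 — triangular load w₀=-17 kN/m (0→w₀ over full span):
  M_3 = w₀Lx/2 - w₀L²/3 - w₀x³/(6L) = (-17)·8·(24/5)/2 - (-17)·8²/3 - (-17)·(24/5)³/(6·8) = 28288/375 kN·m
Load 4 — applied couple M₀=-4 kN·m at a=16/5 m (b=L-a=24/5):
  M_4 = 0  [x>a] = 0 kN·m
Superposition: M = Σ M_i = 10096/125 kN·m ≈ 80.768000 kN·m

M(24/5) = 10096/125 kN·m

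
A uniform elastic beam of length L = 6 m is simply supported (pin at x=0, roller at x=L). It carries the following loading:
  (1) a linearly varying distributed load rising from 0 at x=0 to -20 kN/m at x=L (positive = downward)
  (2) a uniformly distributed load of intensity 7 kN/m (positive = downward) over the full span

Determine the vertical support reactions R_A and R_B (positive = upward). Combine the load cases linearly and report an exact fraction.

R_A = 1 kN, R_B = -19 kN

Load 1 — triangular load w₀=-20 kN/m (0→w₀ over full span):
  R_A = w₀L/6 = (-20)·6/6 = -20 kN
  R_B = w₀L/3 = (-20)·6/3 = -40 kN
Load 2 — uniform load w=7 kN/m over full span:
  R_A = wL/2 = 7·6/2 = 21 kN
  R_B = wL/2 = 7·6/2 = 21 kN
Superposition: R_A = 1 kN, R_B = -19 kN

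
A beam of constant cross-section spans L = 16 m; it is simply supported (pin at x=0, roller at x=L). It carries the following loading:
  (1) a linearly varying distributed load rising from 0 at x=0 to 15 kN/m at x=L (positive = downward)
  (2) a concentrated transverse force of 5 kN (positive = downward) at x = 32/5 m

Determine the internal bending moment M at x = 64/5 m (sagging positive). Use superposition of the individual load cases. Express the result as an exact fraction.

Load 1 — triangular load w₀=15 kN/m (0→w₀ over full span):
  M_1 = w₀Lx/6 - w₀x³/(6L) = 15·16·(64/5)/6 - 15·(64/5)³/(6·16) = 4608/25 kN·m
Load 2 — point force P=5 kN at a=32/5 m (b=L-a=48/5):
  M_2 = Pa(L-x)/L  [x>a] = 5·(32/5)·(16-(64/5))/16 = 32/5 kN·m
Superposition: M = Σ M_i = 4768/25 kN·m ≈ 190.720000 kN·m

M(64/5) = 4768/25 kN·m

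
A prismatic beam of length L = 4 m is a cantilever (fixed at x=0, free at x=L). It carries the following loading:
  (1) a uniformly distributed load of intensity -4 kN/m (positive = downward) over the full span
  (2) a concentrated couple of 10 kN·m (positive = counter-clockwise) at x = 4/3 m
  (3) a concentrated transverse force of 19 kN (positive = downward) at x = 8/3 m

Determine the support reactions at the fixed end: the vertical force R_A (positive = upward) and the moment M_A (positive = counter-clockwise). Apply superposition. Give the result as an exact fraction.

R_A = 3 kN, M_A = 26/3 kN·m

Load 1 — uniform load w=-4 kN/m over full span:
  R_A = wL = (-4)·4 = -16 kN
  M_A = wL²/2 = (-4)·4²/2 = -32 kN·m
Load 2 — applied couple M₀=10 kN·m at a=4/3 m (b=L-a=8/3):
  R_A = 0 kN
  M_A = -M₀ = -10 kN·m
Load 3 — point force P=19 kN at a=8/3 m (b=L-a=4/3):
  R_A = P = 19 kN
  M_A = Pa = 19·(8/3) = 152/3 kN·m
Superposition: R_A = 3 kN, M_A = 26/3 kN·m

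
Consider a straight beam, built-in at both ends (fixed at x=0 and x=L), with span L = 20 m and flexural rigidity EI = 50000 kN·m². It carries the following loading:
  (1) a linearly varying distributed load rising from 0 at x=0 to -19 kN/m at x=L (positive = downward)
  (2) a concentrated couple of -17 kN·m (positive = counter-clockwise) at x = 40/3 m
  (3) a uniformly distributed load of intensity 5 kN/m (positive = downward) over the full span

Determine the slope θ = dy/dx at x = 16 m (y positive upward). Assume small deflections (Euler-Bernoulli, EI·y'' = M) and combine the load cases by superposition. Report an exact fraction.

θ(16) = -211/31250 rad

Load 1 — triangular load w₀=-19 kN/m (0→w₀ over full span):
  θ_1 = -w₀(2x(L-x)(L-2x)(x+2L)+x²(L-x)²)/(120LEI) = -(-19)·(2·16·(20-16)·(20-2·16)·(16+2·20)+16²·(20-16)²)/(120·20·50000) = -608/46875 rad
Load 2 — applied couple M₀=-17 kN·m at a=40/3 m (b=L-a=20/3):
  θ_2 = (R_Ax²/2 - M_Ax - M₀(x-a))/EI  [x>a] with R_A=-17/15, M_A=-17/3 = ((-17/15)·16²/2 - (-17/3)·16 - (-17)·(16-(40/3)))/50000 = -17/93750 rad
Load 3 — uniform load w=5 kN/m over full span:
  θ_3 = -wx(L-x)(L-2x)/(12EI) = -5·16·(20-16)·(20-2·16)/(12·50000) = 4/625 rad
Superposition: θ = Σ θ_i = -211/31250 rad ≈ -0.006752 rad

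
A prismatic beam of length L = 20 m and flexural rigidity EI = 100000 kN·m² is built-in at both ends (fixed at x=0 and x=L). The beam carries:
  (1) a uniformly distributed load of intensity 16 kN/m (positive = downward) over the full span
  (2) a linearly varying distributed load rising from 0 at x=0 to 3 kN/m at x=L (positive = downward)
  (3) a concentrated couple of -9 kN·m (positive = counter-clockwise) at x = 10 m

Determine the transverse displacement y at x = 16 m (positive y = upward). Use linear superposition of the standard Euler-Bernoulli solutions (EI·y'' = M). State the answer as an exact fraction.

Load 1 — uniform load w=16 kN/m over full span:
  y_1 = -wx²(L-x)²/(24EI) = -16·16²·(20-16)²/(24·100000) = -256/9375 m
Load 2 — triangular load w₀=3 kN/m (0→w₀ over full span):
  y_2 = -w₀x²(L-x)²(x+2L)/(120LEI) = -3·16²·(20-16)²·(16+2·20)/(120·20·100000) = -224/78125 m
Load 3 — applied couple M₀=-9 kN·m at a=10 m (b=L-a=10):
  y_3 = (R_Ax³/6 - M_Ax²/2 - M₀(x-a)²/2)/EI  [x>a] with R_A=-27/40, M_A=-9/4 = ((-27/40)·16³/6 - (-9/4)·16²/2 - (-9)·(16-10)²/2)/100000 = -27/250000 m
Superposition: y = Σ y_i = -113557/3750000 m ≈ -0.030282 m

y(16) = -113557/3750000 m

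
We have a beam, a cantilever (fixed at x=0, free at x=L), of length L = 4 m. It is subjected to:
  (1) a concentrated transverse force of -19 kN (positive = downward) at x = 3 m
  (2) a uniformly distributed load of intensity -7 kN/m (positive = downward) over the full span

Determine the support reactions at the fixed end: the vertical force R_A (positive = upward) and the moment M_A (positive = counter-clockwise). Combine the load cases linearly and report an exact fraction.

R_A = -47 kN, M_A = -113 kN·m

Load 1 — point force P=-19 kN at a=3 m (b=L-a=1):
  R_A = P = (-19) = -19 kN
  M_A = Pa = (-19)·3 = -57 kN·m
Load 2 — uniform load w=-7 kN/m over full span:
  R_A = wL = (-7)·4 = -28 kN
  M_A = wL²/2 = (-7)·4²/2 = -56 kN·m
Superposition: R_A = -47 kN, M_A = -113 kN·m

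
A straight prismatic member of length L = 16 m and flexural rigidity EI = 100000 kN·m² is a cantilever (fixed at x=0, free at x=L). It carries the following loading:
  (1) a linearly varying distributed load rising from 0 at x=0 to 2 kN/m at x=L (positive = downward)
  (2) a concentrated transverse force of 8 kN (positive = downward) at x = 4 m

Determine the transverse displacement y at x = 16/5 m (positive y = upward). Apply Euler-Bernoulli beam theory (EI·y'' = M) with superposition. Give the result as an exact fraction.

y(16/5) = -1328512/146484375 m

Load 1 — triangular load w₀=2 kN/m (0→w₀ over full span):
  y_1 = (w₀Lx³/12-w₀L²x²/6-w₀x⁵/(120L))/EI = (2·16·(16/5)³/12-2·16²·(16/5)²/6-2·(16/5)⁵/(120·16))/100000 = -1152512/146484375 m
Load 2 — point force P=8 kN at a=4 m (b=L-a=12):
  y_2 = -Px²(3a-x)/(6EI)  [x≤a] = -8·(16/5)²·(3·4-(16/5))/(6·100000) = -1408/1171875 m
Superposition: y = Σ y_i = -1328512/146484375 m ≈ -0.009069 m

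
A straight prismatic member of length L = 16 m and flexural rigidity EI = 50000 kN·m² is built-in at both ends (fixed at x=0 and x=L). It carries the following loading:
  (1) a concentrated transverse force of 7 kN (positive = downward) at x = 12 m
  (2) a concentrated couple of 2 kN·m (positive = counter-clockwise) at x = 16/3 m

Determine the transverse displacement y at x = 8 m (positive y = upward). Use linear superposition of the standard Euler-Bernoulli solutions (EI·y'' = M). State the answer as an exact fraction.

y(8) = -38/28125 m

Load 1 — point force P=7 kN at a=12 m (b=L-a=4):
  y_1 = -Pb²x²(3aL-(3a+b)x)/(6L³EI)  [x≤a] = -7·4²·8²·(3·12·16-(3·12+4)·8)/(6·16³·50000) = -14/9375 m
Load 2 — applied couple M₀=2 kN·m at a=16/3 m (b=L-a=32/3):
  y_2 = (R_Ax³/6 - M_Ax²/2 - M₀(x-a)²/2)/EI  [x>a] with R_A=1/6, M_A=0 = ((1/6)·8³/6 - 0·8²/2 - 2·(8-(16/3))²/2)/50000 = 4/28125 m
Superposition: y = Σ y_i = -38/28125 m ≈ -0.001351 m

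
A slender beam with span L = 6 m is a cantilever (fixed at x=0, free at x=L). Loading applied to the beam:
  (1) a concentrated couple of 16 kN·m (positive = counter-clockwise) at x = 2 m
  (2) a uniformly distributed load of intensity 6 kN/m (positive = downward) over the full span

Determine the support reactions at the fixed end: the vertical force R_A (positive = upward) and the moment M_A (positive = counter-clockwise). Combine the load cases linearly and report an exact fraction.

Load 1 — applied couple M₀=16 kN·m at a=2 m (b=L-a=4):
  R_A = 0 kN
  M_A = -M₀ = -16 kN·m
Load 2 — uniform load w=6 kN/m over full span:
  R_A = wL = 6·6 = 36 kN
  M_A = wL²/2 = 6·6²/2 = 108 kN·m
Superposition: R_A = 36 kN, M_A = 92 kN·m

R_A = 36 kN, M_A = 92 kN·m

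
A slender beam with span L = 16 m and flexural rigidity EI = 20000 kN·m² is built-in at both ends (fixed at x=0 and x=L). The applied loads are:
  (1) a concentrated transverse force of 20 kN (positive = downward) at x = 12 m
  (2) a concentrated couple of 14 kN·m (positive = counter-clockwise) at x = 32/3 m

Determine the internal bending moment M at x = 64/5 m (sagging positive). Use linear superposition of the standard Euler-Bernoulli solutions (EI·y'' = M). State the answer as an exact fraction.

Load 1 — point force P=20 kN at a=12 m (b=L-a=4):
  M_1 = Pa²(a+3b)(L-x)/L³ - Pa²b/L²  [x>a] = 20·12²·(12+3·4)·(16-(64/5))/16³ - 20·12²·4/16² = 9 kN·m
Load 2 — applied couple M₀=14 kN·m at a=32/3 m (b=L-a=16/3):
  M_2 = R_Ax - M_A - M₀  [x>a] with R_A=7/6, M_A=14/3 = (7/6)·(64/5) - (14/3) - 14 = -56/15 kN·m
Superposition: M = Σ M_i = 79/15 kN·m ≈ 5.266667 kN·m

M(64/5) = 79/15 kN·m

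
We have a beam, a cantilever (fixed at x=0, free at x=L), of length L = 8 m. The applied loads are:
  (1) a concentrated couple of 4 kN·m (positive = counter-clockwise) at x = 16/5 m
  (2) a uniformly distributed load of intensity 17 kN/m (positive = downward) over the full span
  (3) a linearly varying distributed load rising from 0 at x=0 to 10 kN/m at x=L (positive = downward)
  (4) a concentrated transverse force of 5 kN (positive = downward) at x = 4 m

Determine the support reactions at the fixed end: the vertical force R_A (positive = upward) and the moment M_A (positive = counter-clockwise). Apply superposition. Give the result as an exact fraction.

R_A = 181 kN, M_A = 2320/3 kN·m

Load 1 — applied couple M₀=4 kN·m at a=16/5 m (b=L-a=24/5):
  R_A = 0 kN
  M_A = -M₀ = -4 kN·m
Load 2 — uniform load w=17 kN/m over full span:
  R_A = wL = 17·8 = 136 kN
  M_A = wL²/2 = 17·8²/2 = 544 kN·m
Load 3 — triangular load w₀=10 kN/m (0→w₀ over full span):
  R_A = w₀L/2 = 10·8/2 = 40 kN
  M_A = w₀L²/3 = 10·8²/3 = 640/3 kN·m
Load 4 — point force P=5 kN at a=4 m (b=L-a=4):
  R_A = P = 5 kN
  M_A = Pa = 5·4 = 20 kN·m
Superposition: R_A = 181 kN, M_A = 2320/3 kN·m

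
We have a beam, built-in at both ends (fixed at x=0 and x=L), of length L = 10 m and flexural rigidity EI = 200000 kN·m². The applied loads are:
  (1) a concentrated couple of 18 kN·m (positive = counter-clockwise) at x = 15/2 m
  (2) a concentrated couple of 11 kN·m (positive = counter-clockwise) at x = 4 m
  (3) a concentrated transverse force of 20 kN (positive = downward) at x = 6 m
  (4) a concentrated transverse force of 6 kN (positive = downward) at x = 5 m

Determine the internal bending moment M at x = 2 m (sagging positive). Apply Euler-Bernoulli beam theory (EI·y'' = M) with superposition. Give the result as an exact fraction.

Load 1 — applied couple M₀=18 kN·m at a=15/2 m (b=L-a=5/2):
  M_1 = R_Ax - M_A  [x≤a] with R_A=81/40, M_A=45/8 = (81/40)·2 - (45/8) = -63/40 kN·m
Load 2 — applied couple M₀=11 kN·m at a=4 m (b=L-a=6):
  M_2 = R_Ax - M_A  [x≤a] with R_A=198/125, M_A=33/25 = (198/125)·2 - (33/25) = 231/125 kN·m
Load 3 — point force P=20 kN at a=6 m (b=L-a=4):
  M_3 = Pb²(3a+b)x/L³ - Pab²/L²  [x≤a] = 20·4²·(3·6+4)·2/10³ - 20·6·4²/10² = -128/25 kN·m
Load 4 — point force P=6 kN at a=5 m (b=L-a=5):
  M_4 = Pb²(3a+b)x/L³ - Pab²/L²  [x≤a] = 6·5²·(3·5+5)·2/10³ - 6·5·5²/10² = -3/2 kN·m
Superposition: M = Σ M_i = -6347/1000 kN·m ≈ -6.347000 kN·m

M(2) = -6347/1000 kN·m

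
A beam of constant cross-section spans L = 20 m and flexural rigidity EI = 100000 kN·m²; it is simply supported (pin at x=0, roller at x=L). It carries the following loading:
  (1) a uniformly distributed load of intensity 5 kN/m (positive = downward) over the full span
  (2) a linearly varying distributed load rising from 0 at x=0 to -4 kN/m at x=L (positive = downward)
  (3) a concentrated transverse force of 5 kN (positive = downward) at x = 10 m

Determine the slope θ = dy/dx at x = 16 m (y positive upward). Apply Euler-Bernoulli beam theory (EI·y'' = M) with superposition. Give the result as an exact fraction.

θ(16) = 39901/4500000 rad

Load 1 — uniform load w=5 kN/m over full span:
  θ_1 = -w(L³-6Lx²+4x³)/(24EI) = -5·(20³-6·20·16²+4·16³)/(24·100000) = 33/2500 rad
Load 2 — triangular load w₀=-4 kN/m (0→w₀ over full span):
  θ_2 = -w₀(7L⁴-30L²x²+15x⁴)/(360LEI) = -(-4)·(7·20⁴-30·20²·16²+15·16⁴)/(360·20·100000) = -757/140625 rad
Load 3 — point force P=5 kN at a=10 m (b=L-a=10):
  θ_3 = -Pa(2L²-6Lx+3x²+a²)/(6LEI)  [x>a] = -5·10·(2·20²-6·20·16+3·16²+10²)/(6·20·100000) = 21/20000 rad
Superposition: θ = Σ θ_i = 39901/4500000 rad ≈ 0.008867 rad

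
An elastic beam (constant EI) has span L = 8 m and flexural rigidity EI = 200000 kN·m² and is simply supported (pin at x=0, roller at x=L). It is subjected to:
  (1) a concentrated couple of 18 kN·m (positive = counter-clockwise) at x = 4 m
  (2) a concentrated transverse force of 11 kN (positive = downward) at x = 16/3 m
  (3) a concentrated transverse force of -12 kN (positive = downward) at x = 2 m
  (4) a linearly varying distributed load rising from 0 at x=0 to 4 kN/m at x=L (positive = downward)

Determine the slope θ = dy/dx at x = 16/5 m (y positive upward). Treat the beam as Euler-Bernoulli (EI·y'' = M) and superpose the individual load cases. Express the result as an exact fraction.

Load 1 — applied couple M₀=18 kN·m at a=4 m (b=L-a=4):
  θ_1 = (M₀x²/(2L)+C₁)/EI  [x≤a] with C₁=M₀(3b²-L²)/(6L)=-6 = (18·(16/5)²/(2·8)+(-6))/200000 = 69/2500000 rad
Load 2 — point force P=11 kN at a=16/3 m (b=L-a=8/3):
  θ_2 = -Pb(L²-b²-3x²)/(6LEI)  [x≤a] = -11·(8/3)·(8²-(8/3)²-3·(16/5)²)/(6·8·200000) = -506/6328125 rad
Load 3 — point force P=-12 kN at a=2 m (b=L-a=6):
  θ_3 = -Pa(2L²-6Lx+3x²+a²)/(6LEI)  [x>a] = -(-12)·2·(2·8²-6·8·(16/5)+3·(16/5)²+2²)/(6·8·200000) = 57/2500000 rad
Load 4 — triangular load w₀=4 kN/m (0→w₀ over full span):
  θ_4 = -w₀(7L⁴-30L²x²+15x⁴)/(360LEI) = -4·(7·8⁴-30·8²·(16/5)²+15·(16/5)⁴)/(360·8·200000) = -1292/17578125 rad
Superposition: θ = Σ θ_i = -260873/2531250000 rad ≈ -0.000103 rad

θ(16/5) = -260873/2531250000 rad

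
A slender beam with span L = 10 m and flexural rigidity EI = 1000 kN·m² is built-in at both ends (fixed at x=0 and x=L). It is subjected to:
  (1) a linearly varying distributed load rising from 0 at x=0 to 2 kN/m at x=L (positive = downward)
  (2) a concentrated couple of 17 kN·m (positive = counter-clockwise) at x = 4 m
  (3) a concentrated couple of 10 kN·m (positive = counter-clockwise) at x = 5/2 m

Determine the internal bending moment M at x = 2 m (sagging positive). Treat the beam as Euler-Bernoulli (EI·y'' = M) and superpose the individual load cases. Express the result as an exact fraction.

Load 1 — triangular load w₀=2 kN/m (0→w₀ over full span):
  M_1 = 3w₀Lx/20 - w₀L²/30 - w₀x³/(6L) = 3·2·10·2/20 - 2·10²/30 - 2·2³/(6·10) = -14/15 kN·m
Load 2 — applied couple M₀=17 kN·m at a=4 m (b=L-a=6):
  M_2 = R_Ax - M_A  [x≤a] with R_A=306/125, M_A=51/25 = (306/125)·2 - (51/25) = 357/125 kN·m
Load 3 — applied couple M₀=10 kN·m at a=5/2 m (b=L-a=15/2):
  M_3 = R_Ax - M_A  [x≤a] with R_A=9/8, M_A=-15/8 = (9/8)·2 - (-15/8) = 33/8 kN·m
Superposition: M = Σ M_i = 18143/3000 kN·m ≈ 6.047667 kN·m

M(2) = 18143/3000 kN·m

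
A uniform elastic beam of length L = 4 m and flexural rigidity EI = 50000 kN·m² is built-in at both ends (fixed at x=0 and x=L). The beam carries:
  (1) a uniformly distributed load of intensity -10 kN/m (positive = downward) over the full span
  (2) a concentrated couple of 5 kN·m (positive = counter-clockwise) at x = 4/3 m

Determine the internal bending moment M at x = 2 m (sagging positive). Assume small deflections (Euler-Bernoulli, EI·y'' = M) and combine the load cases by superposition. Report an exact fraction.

Load 1 — uniform load w=-10 kN/m over full span:
  M_1 = wLx/2 - wL²/12 - wx²/2 = (-10)·4·2/2 - (-10)·4²/12 - (-10)·2²/2 = -20/3 kN·m
Load 2 — applied couple M₀=5 kN·m at a=4/3 m (b=L-a=8/3):
  M_2 = R_Ax - M_A - M₀  [x>a] with R_A=5/3, M_A=0 = (5/3)·2 - 0 - 5 = -5/3 kN·m
Superposition: M = Σ M_i = -25/3 kN·m ≈ -8.333333 kN·m

M(2) = -25/3 kN·m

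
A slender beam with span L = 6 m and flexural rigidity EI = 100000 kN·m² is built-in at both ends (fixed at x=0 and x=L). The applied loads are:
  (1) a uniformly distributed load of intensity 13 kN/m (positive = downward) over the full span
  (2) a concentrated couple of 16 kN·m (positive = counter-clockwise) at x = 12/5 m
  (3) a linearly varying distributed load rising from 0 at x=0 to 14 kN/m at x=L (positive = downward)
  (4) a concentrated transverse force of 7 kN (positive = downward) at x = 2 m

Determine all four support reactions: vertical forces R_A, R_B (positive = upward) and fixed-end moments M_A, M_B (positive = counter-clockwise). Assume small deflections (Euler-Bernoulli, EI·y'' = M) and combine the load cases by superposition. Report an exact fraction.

Load 1 — uniform load w=13 kN/m over full span:
  R_A = wL/2 = 13·6/2 = 39 kN
  M_A = wL²/12 = 13·6²/12 = 39 kN·m
  R_B = wL/2 = 13·6/2 = 39 kN
  M_B = -wL²/12 = -13·6²/12 = -39 kN·m
Load 2 — applied couple M₀=16 kN·m at a=12/5 m (b=L-a=18/5):
  R_A = 6M₀ab/L³ = 6·16·(12/5)·(18/5)/6³ = 96/25 kN
  M_A = M₀b(2a-b)/L² = 16·(18/5)·(2·(12/5)-(18/5))/6² = 48/25 kN·m
  R_B = -6M₀ab/L³ = -6·16·(12/5)·(18/5)/6³ = -96/25 kN
  M_B = M₀a(2b-a)/L² = 16·(12/5)·(2·(18/5)-(12/5))/6² = 128/25 kN·m
Load 3 — triangular load w₀=14 kN/m (0→w₀ over full span):
  R_A = 3w₀L/20 = 3·14·6/20 = 63/5 kN
  M_A = w₀L²/30 = 14·6²/30 = 84/5 kN·m
  R_B = 7w₀L/20 = 7·14·6/20 = 147/5 kN
  M_B = -w₀L²/20 = -14·6²/20 = -126/5 kN·m
Load 4 — point force P=7 kN at a=2 m (b=L-a=4):
  R_A = Pb²(3a+b)/L³ = 7·4²·(3·2+4)/6³ = 140/27 kN
  M_A = Pab²/L² = 7·2·4²/6² = 56/9 kN·m
  R_B = Pa²(a+3b)/L³ = 7·2²·(2+3·4)/6³ = 49/27 kN
  M_B = -Pa²b/L² = -7·2²·4/6² = -28/9 kN·m
Superposition: R_A = 40922/675 kN, M_A = 14387/225 kN·m, R_B = 44803/675 kN, M_B = -13993/225 kN·m

R_A = 40922/675 kN, M_A = 14387/225 kN·m, R_B = 44803/675 kN, M_B = -13993/225 kN·m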